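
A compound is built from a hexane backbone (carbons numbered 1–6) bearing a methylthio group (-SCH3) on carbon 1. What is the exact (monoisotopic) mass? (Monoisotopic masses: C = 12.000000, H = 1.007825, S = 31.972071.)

Atom tally by fragment:
  CH3SCH2 → C:2 H:5 S:1
  CH2 → C:1 H:2
  CH2 → C:1 H:2
  CH2 → C:1 H:2
  CH2 → C:1 H:2
  CH3 → C:1 H:3
Element totals:
  C: 7
  H: 16
  S: 1
Molecular formula: C7H16S.
  M = 7(12.0) + 16(1.007825) + 31.972071
    = 84.000000 + 16.125200 + 31.972071 = 132.097271

132.0973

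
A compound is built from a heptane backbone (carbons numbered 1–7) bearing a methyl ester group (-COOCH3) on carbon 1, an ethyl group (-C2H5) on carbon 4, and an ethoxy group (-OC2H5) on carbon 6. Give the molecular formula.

C13H26O3

Atom tally by fragment:
  CH3OOCCH2 → C:3 H:5 O:2
  CH2 → C:1 H:2
  CH2 → C:1 H:2
  CH(C2H5) → C:3 H:6
  CH2 → C:1 H:2
  CH(OC2H5) → C:3 H:6 O:1
  CH3 → C:1 H:3
Element totals:
  C: 13
  H: 26
  O: 3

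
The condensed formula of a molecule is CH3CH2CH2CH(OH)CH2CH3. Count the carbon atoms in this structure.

Atom tally by fragment:
  CH3 → C:1 H:3
  CH2 → C:1 H:2
  CH2 → C:1 H:2
  CH(OH) → C:1 H:2 O:1
  CH2 → C:1 H:2
  CH3 → C:1 H:3
Element totals:
  C: 6
  H: 14
  O: 1

6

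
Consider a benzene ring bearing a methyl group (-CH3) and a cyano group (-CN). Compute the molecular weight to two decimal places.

117.15 g/mol

Atom tally by fragment:
  benzene ring core → C:6 H:6
  (− 2 ring H displaced by substituents)
  + CH3 → C:1 H:3
  + CN → C:1 N:1
Element totals:
  C: 8
  H: 7
  N: 1
Molecular formula: C8H7N.
  M = 8(12.011) + 7(1.008) + 14.007
    = 96.088 + 7.056 + 14.007 = 117.151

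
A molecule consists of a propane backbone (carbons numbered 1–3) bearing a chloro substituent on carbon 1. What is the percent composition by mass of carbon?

45.88%

Atom tally by fragment:
  ClCH2 → C:1 H:2 Cl:1
  CH2 → C:1 H:2
  CH3 → C:1 H:3
Element totals:
  C: 3
  H: 7
  Cl: 1
Molecular formula: C3H7Cl.
Molar mass = 78.539 g/mol.
Mass from C: 3 × 12.011 = 36.033 g/mol.
%C = 36.033 / 78.539 × 100 = 45.88%.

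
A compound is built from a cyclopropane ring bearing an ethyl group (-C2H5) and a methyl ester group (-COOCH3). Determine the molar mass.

Atom tally by fragment:
  cyclopropane ring core → C:3 H:6
  (− 2 ring H displaced by substituents)
  + C2H5 → C:2 H:5
  + COOCH3 → C:2 H:3 O:2
Element totals:
  C: 7
  H: 12
  O: 2
Molecular formula: C7H12O2.
  M = 7(12.011) + 12(1.008) + 2(15.999)
    = 84.077 + 12.096 + 31.998 = 128.171

128.17 g/mol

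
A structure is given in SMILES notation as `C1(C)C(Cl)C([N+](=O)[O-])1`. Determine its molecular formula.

C4H6ClNO2

Atom tally by fragment:
  cyclopropane ring core → C:3 H:6
  (− 3 ring H displaced by substituents)
  + CH3 → C:1 H:3
  + Cl → Cl:1
  + NO2 → N:1 O:2
Element totals:
  C: 4
  H: 6
  Cl: 1
  N: 1
  O: 2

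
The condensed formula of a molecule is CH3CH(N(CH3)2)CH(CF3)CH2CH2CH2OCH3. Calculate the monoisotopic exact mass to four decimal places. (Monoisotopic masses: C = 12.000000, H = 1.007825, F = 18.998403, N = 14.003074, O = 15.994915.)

227.1497

Atom tally by fragment:
  CH3 → C:1 H:3
  CH(N(CH3)2) → C:3 H:7 N:1
  CH(CF3) → C:2 H:1 F:3
  CH2 → C:1 H:2
  CH2 → C:1 H:2
  CH2OCH3 → C:2 H:5 O:1
Element totals:
  C: 10
  H: 20
  F: 3
  N: 1
  O: 1
Molecular formula: C10H20F3NO.
  M = 10(12.0) + 20(1.007825) + 3(18.998403) + 14.003074 + 15.994915
    = 120.000000 + 20.156500 + 56.995209 + 14.003074 + 15.994915 = 227.149698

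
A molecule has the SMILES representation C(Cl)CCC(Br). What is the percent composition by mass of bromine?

Atom tally by fragment:
  ClCH2 → C:1 H:2 Cl:1
  CH2 → C:1 H:2
  CH2 → C:1 H:2
  CH2Br → C:1 H:2 Br:1
Element totals:
  C: 4
  H: 8
  Br: 1
  Cl: 1
Molecular formula: C4H8BrCl.
Molar mass = 171.462 g/mol.
Mass from Br: 1 × 79.904 = 79.904 g/mol.
%Br = 79.904 / 171.462 × 100 = 46.60%.

46.60%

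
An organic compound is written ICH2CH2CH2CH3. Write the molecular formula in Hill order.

Atom tally by fragment:
  ICH2 → C:1 H:2 I:1
  CH2 → C:1 H:2
  CH2 → C:1 H:2
  CH3 → C:1 H:3
Element totals:
  C: 4
  H: 9
  I: 1

C4H9I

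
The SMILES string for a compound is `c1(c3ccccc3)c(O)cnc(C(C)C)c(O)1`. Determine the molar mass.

Atom tally by fragment:
  pyridine ring core → C:5 H:5 N:1
  (− 4 ring H displaced by substituents)
  + C6H5 → C:6 H:5
  + OH → O:1 H:1
  + CH(CH3)2 → C:3 H:7
  + OH → O:1 H:1
Element totals:
  C: 14
  H: 15
  N: 1
  O: 2
Molecular formula: C14H15NO2.
  M = 14(12.011) + 15(1.008) + 14.007 + 2(15.999)
    = 168.154 + 15.120 + 14.007 + 31.998 = 229.279

229.28 g/mol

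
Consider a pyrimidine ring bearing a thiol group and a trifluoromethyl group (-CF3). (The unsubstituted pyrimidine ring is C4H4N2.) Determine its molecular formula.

C5H3F3N2S

Atom tally by fragment:
  pyrimidine ring core → C:4 H:4 N:2
  (− 2 ring H displaced by substituents)
  + SH → S:1 H:1
  + CF3 → C:1 F:3
Element totals:
  C: 5
  H: 3
  F: 3
  N: 2
  S: 1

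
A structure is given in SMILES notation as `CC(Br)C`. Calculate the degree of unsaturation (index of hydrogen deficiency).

Atom tally by fragment:
  CH3 → C:1 H:3
  CH(Br) → C:1 H:1 Br:1
  CH3 → C:1 H:3
Element totals:
  C: 3
  H: 7
  Br: 1
Molecular formula: C3H7Br.
DoU = (2C + 2 + N − H − X) / 2 = (2·3 + 2 + 0 − 7 − 1) / 2 = 0.

0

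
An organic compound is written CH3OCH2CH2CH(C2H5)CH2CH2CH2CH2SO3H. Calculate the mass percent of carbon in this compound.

Atom tally by fragment:
  CH3OCH2 → C:2 H:5 O:1
  CH2 → C:1 H:2
  CH(C2H5) → C:3 H:6
  CH2 → C:1 H:2
  CH2 → C:1 H:2
  CH2 → C:1 H:2
  CH2SO3H → C:1 H:3 S:1 O:3
Element totals:
  C: 10
  H: 22
  O: 4
  S: 1
Molecular formula: C10H22O4S.
Molar mass = 238.342 g/mol.
Mass from C: 10 × 12.011 = 120.110 g/mol.
%C = 120.110 / 238.342 × 100 = 50.39%.

50.39%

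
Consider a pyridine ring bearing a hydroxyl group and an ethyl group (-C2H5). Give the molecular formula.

Atom tally by fragment:
  pyridine ring core → C:5 H:5 N:1
  (− 2 ring H displaced by substituents)
  + OH → O:1 H:1
  + C2H5 → C:2 H:5
Element totals:
  C: 7
  H: 9
  N: 1
  O: 1

C7H9NO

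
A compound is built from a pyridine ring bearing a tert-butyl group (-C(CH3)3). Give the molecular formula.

Atom tally by fragment:
  pyridine ring core → C:5 H:5 N:1
  (− 1 ring H displaced by substituents)
  + C(CH3)3 → C:4 H:9
Element totals:
  C: 9
  H: 13
  N: 1

C9H13N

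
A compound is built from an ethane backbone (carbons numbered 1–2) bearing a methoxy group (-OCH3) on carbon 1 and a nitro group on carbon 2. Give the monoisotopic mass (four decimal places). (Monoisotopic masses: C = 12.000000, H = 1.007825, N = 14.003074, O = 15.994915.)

105.0426

Atom tally by fragment:
  CH3OCH2 → C:2 H:5 O:1
  CH2NO2 → C:1 H:2 N:1 O:2
Element totals:
  C: 3
  H: 7
  N: 1
  O: 3
Molecular formula: C3H7NO3.
  M = 3(12.0) + 7(1.007825) + 14.003074 + 3(15.994915)
    = 36.000000 + 7.054775 + 14.003074 + 47.984745 = 105.042594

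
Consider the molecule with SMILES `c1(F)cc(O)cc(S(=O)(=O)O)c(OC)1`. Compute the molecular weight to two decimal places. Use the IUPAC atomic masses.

222.19 g/mol

Atom tally by fragment:
  benzene ring core → C:6 H:6
  (− 4 ring H displaced by substituents)
  + F → F:1
  + OH → O:1 H:1
  + SO3H → S:1 O:3 H:1
  + OCH3 → C:1 H:3 O:1
Element totals:
  C: 7
  H: 7
  F: 1
  O: 5
  S: 1
Molecular formula: C7H7FO5S.
  M = 7(12.011) + 7(1.008) + 18.998 + 5(15.999) + 32.06
    = 84.077 + 7.056 + 18.998 + 79.995 + 32.060 = 222.186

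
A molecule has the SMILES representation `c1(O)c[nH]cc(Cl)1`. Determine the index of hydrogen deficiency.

Atom tally by fragment:
  pyrrole ring core → C:4 H:5 N:1
  (− 2 ring H displaced by substituents)
  + OH → O:1 H:1
  + Cl → Cl:1
Element totals:
  C: 4
  H: 4
  Cl: 1
  N: 1
  O: 1
Molecular formula: C4H4ClNO.
DoU = (2C + 2 + N − H − X) / 2 = (2·4 + 2 + 1 − 4 − 1) / 2 = 3.

3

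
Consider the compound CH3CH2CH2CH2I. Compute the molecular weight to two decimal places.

Atom tally by fragment:
  CH3 → C:1 H:3
  CH2 → C:1 H:2
  CH2 → C:1 H:2
  CH2I → C:1 H:2 I:1
Element totals:
  C: 4
  H: 9
  I: 1
Molecular formula: C4H9I.
  M = 4(12.011) + 9(1.008) + 126.904
    = 48.044 + 9.072 + 126.904 = 184.020

184.02 g/mol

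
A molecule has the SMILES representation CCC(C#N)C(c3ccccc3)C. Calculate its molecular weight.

173.26 g/mol

Atom tally by fragment:
  CH3 → C:1 H:3
  CH2 → C:1 H:2
  CH(CN) → C:2 H:1 N:1
  CH(C6H5) → C:7 H:6
  CH3 → C:1 H:3
Element totals:
  C: 12
  H: 15
  N: 1
Molecular formula: C12H15N.
  M = 12(12.011) + 15(1.008) + 14.007
    = 144.132 + 15.120 + 14.007 = 173.259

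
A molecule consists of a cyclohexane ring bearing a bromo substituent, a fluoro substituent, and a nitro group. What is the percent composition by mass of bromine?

35.35%

Atom tally by fragment:
  cyclohexane ring core → C:6 H:12
  (− 3 ring H displaced by substituents)
  + Br → Br:1
  + F → F:1
  + NO2 → N:1 O:2
Element totals:
  C: 6
  H: 9
  Br: 1
  F: 1
  N: 1
  O: 2
Molecular formula: C6H9BrFNO2.
Molar mass = 226.045 g/mol.
Mass from Br: 1 × 79.904 = 79.904 g/mol.
%Br = 79.904 / 226.045 × 100 = 35.35%.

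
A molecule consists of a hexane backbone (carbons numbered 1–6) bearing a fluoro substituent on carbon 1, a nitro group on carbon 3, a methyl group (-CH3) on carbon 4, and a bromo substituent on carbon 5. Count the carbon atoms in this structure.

7

Atom tally by fragment:
  FCH2 → C:1 H:2 F:1
  CH2 → C:1 H:2
  CH(NO2) → C:1 H:1 N:1 O:2
  CH(CH3) → C:2 H:4
  CH(Br) → C:1 H:1 Br:1
  CH3 → C:1 H:3
Element totals:
  C: 7
  H: 13
  Br: 1
  F: 1
  N: 1
  O: 2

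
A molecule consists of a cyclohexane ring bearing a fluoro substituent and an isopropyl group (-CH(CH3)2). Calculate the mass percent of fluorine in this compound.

Atom tally by fragment:
  cyclohexane ring core → C:6 H:12
  (− 2 ring H displaced by substituents)
  + F → F:1
  + CH(CH3)2 → C:3 H:7
Element totals:
  C: 9
  H: 17
  F: 1
Molecular formula: C9H17F.
Molar mass = 144.233 g/mol.
Mass from F: 1 × 18.998 = 18.998 g/mol.
%F = 18.998 / 144.233 × 100 = 13.17%.

13.17%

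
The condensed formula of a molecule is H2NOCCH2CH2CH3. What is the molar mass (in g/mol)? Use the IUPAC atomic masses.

Atom tally by fragment:
  H2NOCCH2 → C:2 H:4 O:1 N:1
  CH2 → C:1 H:2
  CH3 → C:1 H:3
Element totals:
  C: 4
  H: 9
  N: 1
  O: 1
Molecular formula: C4H9NO.
  M = 4(12.011) + 9(1.008) + 14.007 + 15.999
    = 48.044 + 9.072 + 14.007 + 15.999 = 87.122

87.12 g/mol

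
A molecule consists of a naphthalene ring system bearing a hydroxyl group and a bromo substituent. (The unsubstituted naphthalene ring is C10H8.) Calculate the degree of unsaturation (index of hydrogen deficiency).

7

Atom tally by fragment:
  naphthalene ring system core → C:10 H:8
  (− 2 ring H displaced by substituents)
  + OH → O:1 H:1
  + Br → Br:1
Element totals:
  C: 10
  H: 7
  Br: 1
  O: 1
Molecular formula: C10H7BrO.
DoU = (2C + 2 + N − H − X) / 2 = (2·10 + 2 + 0 − 7 − 1) / 2 = 7.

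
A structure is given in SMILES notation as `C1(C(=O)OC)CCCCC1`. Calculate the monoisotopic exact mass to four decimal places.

Atom tally by fragment:
  cyclohexane ring core → C:6 H:12
  (− 1 ring H displaced by substituents)
  + COOCH3 → C:2 H:3 O:2
Element totals:
  C: 8
  H: 14
  O: 2
Molecular formula: C8H14O2.
  M = 8(12.0) + 14(1.007825) + 2(15.994915)
    = 96.000000 + 14.109550 + 31.989830 = 142.099380

142.0994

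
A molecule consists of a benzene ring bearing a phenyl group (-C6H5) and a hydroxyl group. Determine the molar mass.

Atom tally by fragment:
  benzene ring core → C:6 H:6
  (− 2 ring H displaced by substituents)
  + C6H5 → C:6 H:5
  + OH → O:1 H:1
Element totals:
  C: 12
  H: 10
  O: 1
Molecular formula: C12H10O.
  M = 12(12.011) + 10(1.008) + 15.999
    = 144.132 + 10.080 + 15.999 = 170.211

170.21 g/mol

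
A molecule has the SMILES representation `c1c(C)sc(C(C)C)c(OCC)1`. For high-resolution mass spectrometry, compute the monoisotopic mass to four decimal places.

184.0922

Atom tally by fragment:
  thiophene ring core → C:4 H:4 S:1
  (− 3 ring H displaced by substituents)
  + CH3 → C:1 H:3
  + CH(CH3)2 → C:3 H:7
  + OC2H5 → C:2 H:5 O:1
Element totals:
  C: 10
  H: 16
  O: 1
  S: 1
Molecular formula: C10H16OS.
  M = 10(12.0) + 16(1.007825) + 15.994915 + 31.972071
    = 120.000000 + 16.125200 + 15.994915 + 31.972071 = 184.092186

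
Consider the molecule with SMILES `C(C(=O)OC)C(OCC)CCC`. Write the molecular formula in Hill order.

C9H18O3

Atom tally by fragment:
  CH3OOCCH2 → C:3 H:5 O:2
  CH(OC2H5) → C:3 H:6 O:1
  CH2 → C:1 H:2
  CH2 → C:1 H:2
  CH3 → C:1 H:3
Element totals:
  C: 9
  H: 18
  O: 3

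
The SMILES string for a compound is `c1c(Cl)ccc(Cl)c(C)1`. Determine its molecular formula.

Atom tally by fragment:
  benzene ring core → C:6 H:6
  (− 3 ring H displaced by substituents)
  + Cl → Cl:1
  + Cl → Cl:1
  + CH3 → C:1 H:3
Element totals:
  C: 7
  H: 6
  Cl: 2

C7H6Cl2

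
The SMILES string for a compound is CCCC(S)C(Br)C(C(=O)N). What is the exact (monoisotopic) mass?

238.9979

Atom tally by fragment:
  CH3 → C:1 H:3
  CH2 → C:1 H:2
  CH2 → C:1 H:2
  CH(SH) → C:1 H:2 S:1
  CH(Br) → C:1 H:1 Br:1
  CH2CONH2 → C:2 H:4 O:1 N:1
Element totals:
  C: 7
  H: 14
  Br: 1
  N: 1
  O: 1
  S: 1
Molecular formula: C7H14BrNOS.
  M = 7(12.0) + 14(1.007825) + 78.918338 + 14.003074 + 15.994915 + 31.972071
    = 84.000000 + 14.109550 + 78.918338 + 14.003074 + 15.994915 + 31.972071 = 238.997948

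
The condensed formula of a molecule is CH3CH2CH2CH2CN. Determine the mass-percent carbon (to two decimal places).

Atom tally by fragment:
  CH3 → C:1 H:3
  CH2 → C:1 H:2
  CH2 → C:1 H:2
  CH2CN → C:2 H:2 N:1
Element totals:
  C: 5
  H: 9
  N: 1
Molecular formula: C5H9N.
Molar mass = 83.134 g/mol.
Mass from C: 5 × 12.011 = 60.055 g/mol.
%C = 60.055 / 83.134 × 100 = 72.24%.

72.24%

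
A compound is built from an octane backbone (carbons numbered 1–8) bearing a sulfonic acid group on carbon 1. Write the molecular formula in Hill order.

Atom tally by fragment:
  HO3SCH2 → C:1 H:3 S:1 O:3
  CH2 → C:1 H:2
  CH2 → C:1 H:2
  CH2 → C:1 H:2
  CH2 → C:1 H:2
  CH2 → C:1 H:2
  CH2 → C:1 H:2
  CH3 → C:1 H:3
Element totals:
  C: 8
  H: 18
  O: 3
  S: 1

C8H18O3S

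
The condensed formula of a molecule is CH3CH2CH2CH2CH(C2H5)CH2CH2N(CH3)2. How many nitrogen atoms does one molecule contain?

1

Element totals:
  C: 11
  H: 25
  N: 1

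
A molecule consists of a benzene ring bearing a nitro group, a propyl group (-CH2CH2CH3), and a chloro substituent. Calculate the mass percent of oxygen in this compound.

16.03%

Atom tally by fragment:
  benzene ring core → C:6 H:6
  (− 3 ring H displaced by substituents)
  + NO2 → N:1 O:2
  + CH2CH2CH3 → C:3 H:7
  + Cl → Cl:1
Element totals:
  C: 9
  H: 10
  Cl: 1
  N: 1
  O: 2
Molecular formula: C9H10ClNO2.
Molar mass = 199.634 g/mol.
Mass from O: 2 × 15.999 = 31.998 g/mol.
%O = 31.998 / 199.634 × 100 = 16.03%.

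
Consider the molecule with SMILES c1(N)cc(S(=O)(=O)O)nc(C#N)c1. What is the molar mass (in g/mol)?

199.18 g/mol

Atom tally by fragment:
  pyridine ring core → C:5 H:5 N:1
  (− 3 ring H displaced by substituents)
  + NH2 → N:1 H:2
  + SO3H → S:1 O:3 H:1
  + CN → C:1 N:1
Element totals:
  C: 6
  H: 5
  N: 3
  O: 3
  S: 1
Molecular formula: C6H5N3O3S.
  M = 6(12.011) + 5(1.008) + 3(14.007) + 3(15.999) + 32.06
    = 72.066 + 5.040 + 42.021 + 47.997 + 32.060 = 199.184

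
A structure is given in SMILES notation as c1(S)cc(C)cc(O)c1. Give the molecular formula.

Atom tally by fragment:
  benzene ring core → C:6 H:6
  (− 3 ring H displaced by substituents)
  + SH → S:1 H:1
  + CH3 → C:1 H:3
  + OH → O:1 H:1
Element totals:
  C: 7
  H: 8
  O: 1
  S: 1

C7H8OS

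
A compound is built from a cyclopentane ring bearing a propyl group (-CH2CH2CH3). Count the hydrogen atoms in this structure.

16

Atom tally by fragment:
  cyclopentane ring core → C:5 H:10
  (− 1 ring H displaced by substituents)
  + CH2CH2CH3 → C:3 H:7
Element totals:
  C: 8
  H: 16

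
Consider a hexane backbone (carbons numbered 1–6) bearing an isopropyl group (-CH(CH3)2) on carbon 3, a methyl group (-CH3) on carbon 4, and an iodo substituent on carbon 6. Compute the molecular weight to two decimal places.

268.18 g/mol

Atom tally by fragment:
  CH3 → C:1 H:3
  CH2 → C:1 H:2
  CH(CH(CH3)2) → C:4 H:8
  CH(CH3) → C:2 H:4
  CH2 → C:1 H:2
  CH2I → C:1 H:2 I:1
Element totals:
  C: 10
  H: 21
  I: 1
Molecular formula: C10H21I.
  M = 10(12.011) + 21(1.008) + 126.904
    = 120.110 + 21.168 + 126.904 = 268.182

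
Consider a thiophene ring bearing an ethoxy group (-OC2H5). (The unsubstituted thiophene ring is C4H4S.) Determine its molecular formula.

Atom tally by fragment:
  thiophene ring core → C:4 H:4 S:1
  (− 1 ring H displaced by substituents)
  + OC2H5 → C:2 H:5 O:1
Element totals:
  C: 6
  H: 8
  O: 1
  S: 1

C6H8OS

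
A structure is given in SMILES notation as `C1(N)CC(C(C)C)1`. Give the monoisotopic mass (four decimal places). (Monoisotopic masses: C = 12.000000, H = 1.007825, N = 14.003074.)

Atom tally by fragment:
  cyclopropane ring core → C:3 H:6
  (− 2 ring H displaced by substituents)
  + NH2 → N:1 H:2
  + CH(CH3)2 → C:3 H:7
Element totals:
  C: 6
  H: 13
  N: 1
Molecular formula: C6H13N.
  M = 6(12.0) + 13(1.007825) + 14.003074
    = 72.000000 + 13.101725 + 14.003074 = 99.104799

99.1048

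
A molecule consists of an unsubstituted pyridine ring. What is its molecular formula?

C5H5N

Atom tally by fragment:
  pyridine ring core → C:5 H:5 N:1
Element totals:
  C: 5
  H: 5
  N: 1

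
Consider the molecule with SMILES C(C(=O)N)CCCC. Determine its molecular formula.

Atom tally by fragment:
  H2NOCCH2 → C:2 H:4 O:1 N:1
  CH2 → C:1 H:2
  CH2 → C:1 H:2
  CH2 → C:1 H:2
  CH3 → C:1 H:3
Element totals:
  C: 6
  H: 13
  N: 1
  O: 1

C6H13NO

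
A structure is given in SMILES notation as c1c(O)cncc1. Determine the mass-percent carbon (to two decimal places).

Atom tally by fragment:
  pyridine ring core → C:5 H:5 N:1
  (− 1 ring H displaced by substituents)
  + OH → O:1 H:1
Element totals:
  C: 5
  H: 5
  N: 1
  O: 1
Molecular formula: C5H5NO.
Molar mass = 95.101 g/mol.
Mass from C: 5 × 12.011 = 60.055 g/mol.
%C = 60.055 / 95.101 × 100 = 63.15%.

63.15%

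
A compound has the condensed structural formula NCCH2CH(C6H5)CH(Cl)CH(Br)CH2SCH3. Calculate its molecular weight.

332.68 g/mol

Atom tally by fragment:
  NCCH2 → C:2 H:2 N:1
  CH(C6H5) → C:7 H:6
  CH(Cl) → C:1 H:1 Cl:1
  CH(Br) → C:1 H:1 Br:1
  CH2SCH3 → C:2 H:5 S:1
Element totals:
  C: 13
  H: 15
  Br: 1
  Cl: 1
  N: 1
  S: 1
Molecular formula: C13H15BrClNS.
  M = 13(12.011) + 15(1.008) + 79.904 + 35.45 + 14.007 + 32.06
    = 156.143 + 15.120 + 79.904 + 35.450 + 14.007 + 32.060 = 332.684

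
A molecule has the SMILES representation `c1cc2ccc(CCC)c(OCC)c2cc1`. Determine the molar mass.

Atom tally by fragment:
  naphthalene ring system core → C:10 H:8
  (− 2 ring H displaced by substituents)
  + CH2CH2CH3 → C:3 H:7
  + OC2H5 → C:2 H:5 O:1
Element totals:
  C: 15
  H: 18
  O: 1
Molecular formula: C15H18O.
  M = 15(12.011) + 18(1.008) + 15.999
    = 180.165 + 18.144 + 15.999 = 214.308

214.31 g/mol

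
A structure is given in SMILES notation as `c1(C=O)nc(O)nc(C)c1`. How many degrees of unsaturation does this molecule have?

Atom tally by fragment:
  pyrimidine ring core → C:4 H:4 N:2
  (− 3 ring H displaced by substituents)
  + CHO → C:1 H:1 O:1
  + OH → O:1 H:1
  + CH3 → C:1 H:3
Element totals:
  C: 6
  H: 6
  N: 2
  O: 2
Molecular formula: C6H6N2O2.
DoU = (2C + 2 + N − H − X) / 2 = (2·6 + 2 + 2 − 6 − 0) / 2 = 5.

5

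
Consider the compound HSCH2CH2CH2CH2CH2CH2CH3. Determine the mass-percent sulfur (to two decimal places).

Atom tally by fragment:
  HSCH2 → C:1 H:3 S:1
  CH2 → C:1 H:2
  CH2 → C:1 H:2
  CH2 → C:1 H:2
  CH2 → C:1 H:2
  CH2 → C:1 H:2
  CH3 → C:1 H:3
Element totals:
  C: 7
  H: 16
  S: 1
Molecular formula: C7H16S.
Molar mass = 132.265 g/mol.
Mass from S: 1 × 32.06 = 32.060 g/mol.
%S = 32.060 / 132.265 × 100 = 24.24%.

24.24%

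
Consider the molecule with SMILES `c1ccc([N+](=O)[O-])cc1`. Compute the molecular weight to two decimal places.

123.11 g/mol

Atom tally by fragment:
  benzene ring core → C:6 H:6
  (− 1 ring H displaced by substituents)
  + NO2 → N:1 O:2
Element totals:
  C: 6
  H: 5
  N: 1
  O: 2
Molecular formula: C6H5NO2.
  M = 6(12.011) + 5(1.008) + 14.007 + 2(15.999)
    = 72.066 + 5.040 + 14.007 + 31.998 = 123.111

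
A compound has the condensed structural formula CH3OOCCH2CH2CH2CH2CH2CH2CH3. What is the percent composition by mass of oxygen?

Atom tally by fragment:
  CH3OOCCH2 → C:3 H:5 O:2
  CH2 → C:1 H:2
  CH2 → C:1 H:2
  CH2 → C:1 H:2
  CH2 → C:1 H:2
  CH2 → C:1 H:2
  CH3 → C:1 H:3
Element totals:
  C: 9
  H: 18
  O: 2
Molecular formula: C9H18O2.
Molar mass = 158.241 g/mol.
Mass from O: 2 × 15.999 = 31.998 g/mol.
%O = 31.998 / 158.241 × 100 = 20.22%.

20.22%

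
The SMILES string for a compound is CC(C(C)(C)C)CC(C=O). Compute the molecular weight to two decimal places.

Atom tally by fragment:
  CH3 → C:1 H:3
  CH(C(CH3)3) → C:5 H:10
  CH2 → C:1 H:2
  CH2CHO → C:2 H:3 O:1
Element totals:
  C: 9
  H: 18
  O: 1
Molecular formula: C9H18O.
  M = 9(12.011) + 18(1.008) + 15.999
    = 108.099 + 18.144 + 15.999 = 142.242

142.24 g/mol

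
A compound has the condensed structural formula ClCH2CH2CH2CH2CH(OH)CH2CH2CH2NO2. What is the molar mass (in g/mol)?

Element totals:
  C: 8
  H: 16
  Cl: 1
  N: 1
  O: 3
Molecular formula: C8H16ClNO3.
  M = 8(12.011) + 16(1.008) + 35.45 + 14.007 + 3(15.999)
    = 96.088 + 16.128 + 35.450 + 14.007 + 47.997 = 209.670

209.67 g/mol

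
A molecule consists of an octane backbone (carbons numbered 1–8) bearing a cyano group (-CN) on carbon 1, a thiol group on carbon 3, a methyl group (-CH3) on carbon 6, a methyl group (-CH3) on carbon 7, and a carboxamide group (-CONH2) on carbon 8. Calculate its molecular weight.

242.38 g/mol

Atom tally by fragment:
  NCCH2 → C:2 H:2 N:1
  CH2 → C:1 H:2
  CH(SH) → C:1 H:2 S:1
  CH2 → C:1 H:2
  CH2 → C:1 H:2
  CH(CH3) → C:2 H:4
  CH(CH3) → C:2 H:4
  CH2CONH2 → C:2 H:4 O:1 N:1
Element totals:
  C: 12
  H: 22
  N: 2
  O: 1
  S: 1
Molecular formula: C12H22N2OS.
  M = 12(12.011) + 22(1.008) + 2(14.007) + 15.999 + 32.06
    = 144.132 + 22.176 + 28.014 + 15.999 + 32.060 = 242.381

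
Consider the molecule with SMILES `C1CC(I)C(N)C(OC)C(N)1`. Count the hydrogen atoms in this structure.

Atom tally by fragment:
  cyclohexane ring core → C:6 H:12
  (− 4 ring H displaced by substituents)
  + I → I:1
  + NH2 → N:1 H:2
  + OCH3 → C:1 H:3 O:1
  + NH2 → N:1 H:2
Element totals:
  C: 7
  H: 15
  I: 1
  N: 2
  O: 1

15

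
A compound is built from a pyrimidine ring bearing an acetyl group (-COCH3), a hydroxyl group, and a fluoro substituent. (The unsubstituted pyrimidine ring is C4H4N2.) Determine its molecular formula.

C6H5FN2O2

Atom tally by fragment:
  pyrimidine ring core → C:4 H:4 N:2
  (− 3 ring H displaced by substituents)
  + COCH3 → C:2 H:3 O:1
  + OH → O:1 H:1
  + F → F:1
Element totals:
  C: 6
  H: 5
  F: 1
  N: 2
  O: 2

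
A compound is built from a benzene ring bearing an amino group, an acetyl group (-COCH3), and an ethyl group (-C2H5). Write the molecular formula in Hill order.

C10H13NO

Atom tally by fragment:
  benzene ring core → C:6 H:6
  (− 3 ring H displaced by substituents)
  + NH2 → N:1 H:2
  + COCH3 → C:2 H:3 O:1
  + C2H5 → C:2 H:5
Element totals:
  C: 10
  H: 13
  N: 1
  O: 1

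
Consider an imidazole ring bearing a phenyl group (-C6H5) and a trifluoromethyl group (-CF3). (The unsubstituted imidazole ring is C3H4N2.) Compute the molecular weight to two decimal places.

212.17 g/mol

Atom tally by fragment:
  imidazole ring core → C:3 H:4 N:2
  (− 2 ring H displaced by substituents)
  + C6H5 → C:6 H:5
  + CF3 → C:1 F:3
Element totals:
  C: 10
  H: 7
  F: 3
  N: 2
Molecular formula: C10H7F3N2.
  M = 10(12.011) + 7(1.008) + 3(18.998) + 2(14.007)
    = 120.110 + 7.056 + 56.994 + 28.014 = 212.174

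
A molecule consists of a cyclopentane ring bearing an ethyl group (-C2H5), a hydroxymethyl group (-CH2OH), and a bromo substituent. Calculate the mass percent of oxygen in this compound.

Atom tally by fragment:
  cyclopentane ring core → C:5 H:10
  (− 3 ring H displaced by substituents)
  + C2H5 → C:2 H:5
  + CH2OH → C:1 H:3 O:1
  + Br → Br:1
Element totals:
  C: 8
  H: 15
  Br: 1
  O: 1
Molecular formula: C8H15BrO.
Molar mass = 207.111 g/mol.
Mass from O: 1 × 15.999 = 15.999 g/mol.
%O = 15.999 / 207.111 × 100 = 7.72%.

7.72%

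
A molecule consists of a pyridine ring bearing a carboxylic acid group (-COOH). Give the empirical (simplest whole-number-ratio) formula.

Atom tally by fragment:
  pyridine ring core → C:5 H:5 N:1
  (− 1 ring H displaced by substituents)
  + COOH → C:1 H:1 O:2
Element totals:
  C: 6
  H: 5
  N: 1
  O: 2
Molecular formula: C6H5NO2.
gcd of subscripts (6, 5, 1, 2) = 1, so the empirical formula equals the molecular formula.

C6H5NO2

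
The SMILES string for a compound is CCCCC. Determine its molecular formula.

Atom tally by fragment:
  CH3 → C:1 H:3
  CH2 → C:1 H:2
  CH2 → C:1 H:2
  CH2 → C:1 H:2
  CH3 → C:1 H:3
Element totals:
  C: 5
  H: 12

C5H12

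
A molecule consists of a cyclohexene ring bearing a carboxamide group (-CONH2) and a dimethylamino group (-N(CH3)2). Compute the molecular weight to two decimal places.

168.24 g/mol

Atom tally by fragment:
  cyclohexene ring core → C:6 H:10
  (− 2 ring H displaced by substituents)
  + CONH2 → C:1 H:2 O:1 N:1
  + N(CH3)2 → N:1 C:2 H:6
Element totals:
  C: 9
  H: 16
  N: 2
  O: 1
Molecular formula: C9H16N2O.
  M = 9(12.011) + 16(1.008) + 2(14.007) + 15.999
    = 108.099 + 16.128 + 28.014 + 15.999 = 168.240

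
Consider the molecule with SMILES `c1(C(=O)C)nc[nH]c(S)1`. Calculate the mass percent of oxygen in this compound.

Atom tally by fragment:
  imidazole ring core → C:3 H:4 N:2
  (− 2 ring H displaced by substituents)
  + COCH3 → C:2 H:3 O:1
  + SH → S:1 H:1
Element totals:
  C: 5
  H: 6
  N: 2
  O: 1
  S: 1
Molecular formula: C5H6N2OS.
Molar mass = 142.176 g/mol.
Mass from O: 1 × 15.999 = 15.999 g/mol.
%O = 15.999 / 142.176 × 100 = 11.25%.

11.25%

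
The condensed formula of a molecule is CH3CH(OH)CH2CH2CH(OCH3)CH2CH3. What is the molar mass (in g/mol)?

Element totals:
  C: 8
  H: 18
  O: 2
Molecular formula: C8H18O2.
  M = 8(12.011) + 18(1.008) + 2(15.999)
    = 96.088 + 18.144 + 31.998 = 146.230

146.23 g/mol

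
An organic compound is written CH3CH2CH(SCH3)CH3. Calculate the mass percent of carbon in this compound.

Atom tally by fragment:
  CH3 → C:1 H:3
  CH2 → C:1 H:2
  CH(SCH3) → C:2 H:4 S:1
  CH3 → C:1 H:3
Element totals:
  C: 5
  H: 12
  S: 1
Molecular formula: C5H12S.
Molar mass = 104.211 g/mol.
Mass from C: 5 × 12.011 = 60.055 g/mol.
%C = 60.055 / 104.211 × 100 = 57.63%.

57.63%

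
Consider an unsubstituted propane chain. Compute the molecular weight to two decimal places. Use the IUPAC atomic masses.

44.10 g/mol

Atom tally by fragment:
  CH3 → C:1 H:3
  CH2 → C:1 H:2
  CH3 → C:1 H:3
Element totals:
  C: 3
  H: 8
Molecular formula: C3H8.
  M = 3(12.011) + 8(1.008)
    = 36.033 + 8.064 = 44.097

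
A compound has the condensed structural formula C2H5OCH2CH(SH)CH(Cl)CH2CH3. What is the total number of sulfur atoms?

1

Atom tally by fragment:
  C2H5OCH2 → C:3 H:7 O:1
  CH(SH) → C:1 H:2 S:1
  CH(Cl) → C:1 H:1 Cl:1
  CH2 → C:1 H:2
  CH3 → C:1 H:3
Element totals:
  C: 7
  H: 15
  Cl: 1
  O: 1
  S: 1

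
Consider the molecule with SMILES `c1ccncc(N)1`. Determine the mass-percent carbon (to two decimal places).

Atom tally by fragment:
  pyridine ring core → C:5 H:5 N:1
  (− 1 ring H displaced by substituents)
  + NH2 → N:1 H:2
Element totals:
  C: 5
  H: 6
  N: 2
Molecular formula: C5H6N2.
Molar mass = 94.117 g/mol.
Mass from C: 5 × 12.011 = 60.055 g/mol.
%C = 60.055 / 94.117 × 100 = 63.81%.

63.81%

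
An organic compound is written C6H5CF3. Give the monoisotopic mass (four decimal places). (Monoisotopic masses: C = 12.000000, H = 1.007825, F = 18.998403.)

146.0343

Element totals:
  C: 7
  H: 5
  F: 3
Molecular formula: C7H5F3.
  M = 7(12.0) + 5(1.007825) + 3(18.998403)
    = 84.000000 + 5.039125 + 56.995209 = 146.034334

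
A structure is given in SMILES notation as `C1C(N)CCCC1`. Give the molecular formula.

Atom tally by fragment:
  cyclohexane ring core → C:6 H:12
  (− 1 ring H displaced by substituents)
  + NH2 → N:1 H:2
Element totals:
  C: 6
  H: 13
  N: 1

C6H13N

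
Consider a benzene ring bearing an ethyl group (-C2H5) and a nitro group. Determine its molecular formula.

C8H9NO2

Atom tally by fragment:
  benzene ring core → C:6 H:6
  (− 2 ring H displaced by substituents)
  + C2H5 → C:2 H:5
  + NO2 → N:1 O:2
Element totals:
  C: 8
  H: 9
  N: 1
  O: 2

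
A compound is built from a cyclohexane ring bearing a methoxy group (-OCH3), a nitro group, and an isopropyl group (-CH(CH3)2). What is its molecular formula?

C10H19NO3

Atom tally by fragment:
  cyclohexane ring core → C:6 H:12
  (− 3 ring H displaced by substituents)
  + OCH3 → C:1 H:3 O:1
  + NO2 → N:1 O:2
  + CH(CH3)2 → C:3 H:7
Element totals:
  C: 10
  H: 19
  N: 1
  O: 3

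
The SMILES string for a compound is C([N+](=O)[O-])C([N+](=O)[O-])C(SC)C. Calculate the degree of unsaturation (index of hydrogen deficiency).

2

Atom tally by fragment:
  O2NCH2 → C:1 H:2 N:1 O:2
  CH(NO2) → C:1 H:1 N:1 O:2
  CH(SCH3) → C:2 H:4 S:1
  CH3 → C:1 H:3
Element totals:
  C: 5
  H: 10
  N: 2
  O: 4
  S: 1
Molecular formula: C5H10N2O4S.
DoU = (2C + 2 + N − H − X) / 2 = (2·5 + 2 + 2 − 10 − 0) / 2 = 2.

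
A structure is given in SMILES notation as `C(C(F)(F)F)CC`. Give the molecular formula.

C4H7F3

Atom tally by fragment:
  F3CCH2 → C:2 H:2 F:3
  CH2 → C:1 H:2
  CH3 → C:1 H:3
Element totals:
  C: 4
  H: 7
  F: 3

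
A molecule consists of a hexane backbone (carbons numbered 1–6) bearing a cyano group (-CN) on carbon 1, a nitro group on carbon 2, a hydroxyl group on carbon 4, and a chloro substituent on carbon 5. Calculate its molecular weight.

Atom tally by fragment:
  NCCH2 → C:2 H:2 N:1
  CH(NO2) → C:1 H:1 N:1 O:2
  CH2 → C:1 H:2
  CH(OH) → C:1 H:2 O:1
  CH(Cl) → C:1 H:1 Cl:1
  CH3 → C:1 H:3
Element totals:
  C: 7
  H: 11
  Cl: 1
  N: 2
  O: 3
Molecular formula: C7H11ClN2O3.
  M = 7(12.011) + 11(1.008) + 35.45 + 2(14.007) + 3(15.999)
    = 84.077 + 11.088 + 35.450 + 28.014 + 47.997 = 206.626

206.63 g/mol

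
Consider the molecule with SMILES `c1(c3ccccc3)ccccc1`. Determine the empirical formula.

C6H5

Atom tally by fragment:
  benzene ring core → C:6 H:6
  (− 1 ring H displaced by substituents)
  + C6H5 → C:6 H:5
Element totals:
  C: 12
  H: 10
Molecular formula: C12H10.
gcd of subscripts = 2; dividing each by 2:
  C: 12/2 = 6
  H: 10/2 = 5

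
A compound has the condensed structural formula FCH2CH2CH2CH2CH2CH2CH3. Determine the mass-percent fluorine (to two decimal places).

Atom tally by fragment:
  FCH2 → C:1 H:2 F:1
  CH2 → C:1 H:2
  CH2 → C:1 H:2
  CH2 → C:1 H:2
  CH2 → C:1 H:2
  CH2 → C:1 H:2
  CH3 → C:1 H:3
Element totals:
  C: 7
  H: 15
  F: 1
Molecular formula: C7H15F.
Molar mass = 118.195 g/mol.
Mass from F: 1 × 18.998 = 18.998 g/mol.
%F = 18.998 / 118.195 × 100 = 16.07%.

16.07%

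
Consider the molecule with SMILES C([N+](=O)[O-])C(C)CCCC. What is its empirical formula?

C7H15NO2

Atom tally by fragment:
  O2NCH2 → C:1 H:2 N:1 O:2
  CH(CH3) → C:2 H:4
  CH2 → C:1 H:2
  CH2 → C:1 H:2
  CH2 → C:1 H:2
  CH3 → C:1 H:3
Element totals:
  C: 7
  H: 15
  N: 1
  O: 2
Molecular formula: C7H15NO2.
gcd of subscripts (7, 15, 1, 2) = 1, so the empirical formula equals the molecular formula.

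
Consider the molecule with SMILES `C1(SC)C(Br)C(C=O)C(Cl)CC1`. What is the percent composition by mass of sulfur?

11.80%

Atom tally by fragment:
  cyclohexane ring core → C:6 H:12
  (− 4 ring H displaced by substituents)
  + SCH3 → C:1 H:3 S:1
  + Br → Br:1
  + CHO → C:1 H:1 O:1
  + Cl → Cl:1
Element totals:
  C: 8
  H: 12
  Br: 1
  Cl: 1
  O: 1
  S: 1
Molecular formula: C8H12BrClOS.
Molar mass = 271.597 g/mol.
Mass from S: 1 × 32.06 = 32.060 g/mol.
%S = 32.060 / 271.597 × 100 = 11.80%.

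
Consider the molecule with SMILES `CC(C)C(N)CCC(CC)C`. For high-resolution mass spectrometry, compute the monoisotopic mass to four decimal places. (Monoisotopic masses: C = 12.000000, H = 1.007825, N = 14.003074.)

157.1830

Atom tally by fragment:
  CH3 → C:1 H:3
  CH(CH3) → C:2 H:4
  CH(NH2) → C:1 H:3 N:1
  CH2 → C:1 H:2
  CH2 → C:1 H:2
  CH(C2H5) → C:3 H:6
  CH3 → C:1 H:3
Element totals:
  C: 10
  H: 23
  N: 1
Molecular formula: C10H23N.
  M = 10(12.0) + 23(1.007825) + 14.003074
    = 120.000000 + 23.179975 + 14.003074 = 157.183049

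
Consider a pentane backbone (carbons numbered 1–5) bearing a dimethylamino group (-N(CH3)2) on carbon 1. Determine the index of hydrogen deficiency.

Atom tally by fragment:
  (CH3)2NCH2 → C:3 H:8 N:1
  CH2 → C:1 H:2
  CH2 → C:1 H:2
  CH2 → C:1 H:2
  CH3 → C:1 H:3
Element totals:
  C: 7
  H: 17
  N: 1
Molecular formula: C7H17N.
DoU = (2C + 2 + N − H − X) / 2 = (2·7 + 2 + 1 − 17 − 0) / 2 = 0.

0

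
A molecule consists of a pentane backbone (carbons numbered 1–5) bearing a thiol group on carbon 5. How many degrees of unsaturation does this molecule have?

Atom tally by fragment:
  CH3 → C:1 H:3
  CH2 → C:1 H:2
  CH2 → C:1 H:2
  CH2 → C:1 H:2
  CH2SH → C:1 H:3 S:1
Element totals:
  C: 5
  H: 12
  S: 1
Molecular formula: C5H12S.
DoU = (2C + 2 + N − H − X) / 2 = (2·5 + 2 + 0 − 12 − 0) / 2 = 0.

0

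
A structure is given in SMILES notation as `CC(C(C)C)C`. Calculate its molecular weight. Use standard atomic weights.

Atom tally by fragment:
  CH3 → C:1 H:3
  CH(CH(CH3)2) → C:4 H:8
  CH3 → C:1 H:3
Element totals:
  C: 6
  H: 14
Molecular formula: C6H14.
  M = 6(12.011) + 14(1.008)
    = 72.066 + 14.112 = 86.178

86.18 g/mol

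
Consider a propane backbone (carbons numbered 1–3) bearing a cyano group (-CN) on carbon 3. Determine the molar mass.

69.11 g/mol

Atom tally by fragment:
  CH3 → C:1 H:3
  CH2 → C:1 H:2
  CH2CN → C:2 H:2 N:1
Element totals:
  C: 4
  H: 7
  N: 1
Molecular formula: C4H7N.
  M = 4(12.011) + 7(1.008) + 14.007
    = 48.044 + 7.056 + 14.007 = 69.107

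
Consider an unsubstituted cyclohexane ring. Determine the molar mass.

Atom tally by fragment:
  cyclohexane ring core → C:6 H:12
Element totals:
  C: 6
  H: 12
Molecular formula: C6H12.
  M = 6(12.011) + 12(1.008)
    = 72.066 + 12.096 = 84.162

84.16 g/mol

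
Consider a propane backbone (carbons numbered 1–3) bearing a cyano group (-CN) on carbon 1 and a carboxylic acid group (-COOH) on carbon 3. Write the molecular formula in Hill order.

C5H7NO2

Atom tally by fragment:
  NCCH2 → C:2 H:2 N:1
  CH2 → C:1 H:2
  CH2COOH → C:2 H:3 O:2
Element totals:
  C: 5
  H: 7
  N: 1
  O: 2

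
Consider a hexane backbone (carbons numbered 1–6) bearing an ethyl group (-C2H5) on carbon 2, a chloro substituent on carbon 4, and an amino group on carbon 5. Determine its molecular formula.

Atom tally by fragment:
  CH3 → C:1 H:3
  CH(C2H5) → C:3 H:6
  CH2 → C:1 H:2
  CH(Cl) → C:1 H:1 Cl:1
  CH(NH2) → C:1 H:3 N:1
  CH3 → C:1 H:3
Element totals:
  C: 8
  H: 18
  Cl: 1
  N: 1

C8H18ClN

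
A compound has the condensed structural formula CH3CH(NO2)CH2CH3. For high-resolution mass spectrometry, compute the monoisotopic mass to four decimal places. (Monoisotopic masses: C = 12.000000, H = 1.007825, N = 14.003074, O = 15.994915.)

103.0633

Atom tally by fragment:
  CH3 → C:1 H:3
  CH(NO2) → C:1 H:1 N:1 O:2
  CH2 → C:1 H:2
  CH3 → C:1 H:3
Element totals:
  C: 4
  H: 9
  N: 1
  O: 2
Molecular formula: C4H9NO2.
  M = 4(12.0) + 9(1.007825) + 14.003074 + 2(15.994915)
    = 48.000000 + 9.070425 + 14.003074 + 31.989830 = 103.063329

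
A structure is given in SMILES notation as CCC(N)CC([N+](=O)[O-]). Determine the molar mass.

Atom tally by fragment:
  CH3 → C:1 H:3
  CH2 → C:1 H:2
  CH(NH2) → C:1 H:3 N:1
  CH2 → C:1 H:2
  CH2NO2 → C:1 H:2 N:1 O:2
Element totals:
  C: 5
  H: 12
  N: 2
  O: 2
Molecular formula: C5H12N2O2.
  M = 5(12.011) + 12(1.008) + 2(14.007) + 2(15.999)
    = 60.055 + 12.096 + 28.014 + 31.998 = 132.163

132.16 g/mol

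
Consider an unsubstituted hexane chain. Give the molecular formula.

Atom tally by fragment:
  CH3 → C:1 H:3
  CH2 → C:1 H:2
  CH2 → C:1 H:2
  CH2 → C:1 H:2
  CH2 → C:1 H:2
  CH3 → C:1 H:3
Element totals:
  C: 6
  H: 14

C6H14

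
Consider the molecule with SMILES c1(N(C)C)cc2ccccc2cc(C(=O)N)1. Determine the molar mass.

214.27 g/mol

Atom tally by fragment:
  naphthalene ring system core → C:10 H:8
  (− 2 ring H displaced by substituents)
  + N(CH3)2 → N:1 C:2 H:6
  + CONH2 → C:1 H:2 O:1 N:1
Element totals:
  C: 13
  H: 14
  N: 2
  O: 1
Molecular formula: C13H14N2O.
  M = 13(12.011) + 14(1.008) + 2(14.007) + 15.999
    = 156.143 + 14.112 + 28.014 + 15.999 = 214.268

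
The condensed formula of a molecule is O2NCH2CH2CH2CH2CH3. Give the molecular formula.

Atom tally by fragment:
  O2NCH2 → C:1 H:2 N:1 O:2
  CH2 → C:1 H:2
  CH2 → C:1 H:2
  CH2 → C:1 H:2
  CH3 → C:1 H:3
Element totals:
  C: 5
  H: 11
  N: 1
  O: 2

C5H11NO2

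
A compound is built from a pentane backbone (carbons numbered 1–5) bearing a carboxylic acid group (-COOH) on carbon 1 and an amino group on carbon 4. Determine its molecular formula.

Atom tally by fragment:
  HOOCCH2 → C:2 H:3 O:2
  CH2 → C:1 H:2
  CH2 → C:1 H:2
  CH(NH2) → C:1 H:3 N:1
  CH3 → C:1 H:3
Element totals:
  C: 6
  H: 13
  N: 1
  O: 2

C6H13NO2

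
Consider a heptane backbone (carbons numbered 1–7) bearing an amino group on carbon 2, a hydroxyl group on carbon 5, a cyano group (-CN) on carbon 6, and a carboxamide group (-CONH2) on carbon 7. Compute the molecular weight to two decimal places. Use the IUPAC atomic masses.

199.25 g/mol

Atom tally by fragment:
  CH3 → C:1 H:3
  CH(NH2) → C:1 H:3 N:1
  CH2 → C:1 H:2
  CH2 → C:1 H:2
  CH(OH) → C:1 H:2 O:1
  CH(CN) → C:2 H:1 N:1
  CH2CONH2 → C:2 H:4 O:1 N:1
Element totals:
  C: 9
  H: 17
  N: 3
  O: 2
Molecular formula: C9H17N3O2.
  M = 9(12.011) + 17(1.008) + 3(14.007) + 2(15.999)
    = 108.099 + 17.136 + 42.021 + 31.998 = 199.254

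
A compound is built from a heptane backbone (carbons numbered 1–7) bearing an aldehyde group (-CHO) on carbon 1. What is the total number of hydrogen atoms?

Atom tally by fragment:
  OHCCH2 → C:2 H:3 O:1
  CH2 → C:1 H:2
  CH2 → C:1 H:2
  CH2 → C:1 H:2
  CH2 → C:1 H:2
  CH2 → C:1 H:2
  CH3 → C:1 H:3
Element totals:
  C: 8
  H: 16
  O: 1

16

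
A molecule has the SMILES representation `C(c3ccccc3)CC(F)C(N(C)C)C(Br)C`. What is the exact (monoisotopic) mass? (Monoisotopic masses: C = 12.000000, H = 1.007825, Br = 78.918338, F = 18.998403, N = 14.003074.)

Atom tally by fragment:
  C6H5CH2 → C:7 H:7
  CH2 → C:1 H:2
  CH(F) → C:1 H:1 F:1
  CH(N(CH3)2) → C:3 H:7 N:1
  CH(Br) → C:1 H:1 Br:1
  CH3 → C:1 H:3
Element totals:
  C: 14
  H: 21
  Br: 1
  F: 1
  N: 1
Molecular formula: C14H21BrFN.
  M = 14(12.0) + 21(1.007825) + 78.918338 + 18.998403 + 14.003074
    = 168.000000 + 21.164325 + 78.918338 + 18.998403 + 14.003074 = 301.084140

301.0841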